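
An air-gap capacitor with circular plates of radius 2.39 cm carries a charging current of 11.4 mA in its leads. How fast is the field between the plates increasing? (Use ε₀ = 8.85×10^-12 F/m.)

Charge continuity gives I_d = I = 0.0114 A between the plates.
Inverting I_d = ε₀ A dE/dt gives dE/dt = 0.0114 / (8.85×10^-12 · 1.795×10^-3) = 7.18×10^11 V/(m·s).

7.18×10^11 V/(m·s)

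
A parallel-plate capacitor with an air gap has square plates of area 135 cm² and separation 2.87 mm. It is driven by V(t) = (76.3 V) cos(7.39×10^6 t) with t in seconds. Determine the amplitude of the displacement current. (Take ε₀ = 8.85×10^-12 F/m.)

0.0235 A

The displacement current equals the conduction current C dV/dt, which peaks at C V₀ ω.
With C = ε₀A/d = (8.85×10^-12)(0.0135)/(2.87×10^-3) = 4.163×10^-11 F and ω = 7.39×10^6 rad/s, I_d,max = (4.163×10^-11)(76.3)(7.39×10^6) = 0.0235 A.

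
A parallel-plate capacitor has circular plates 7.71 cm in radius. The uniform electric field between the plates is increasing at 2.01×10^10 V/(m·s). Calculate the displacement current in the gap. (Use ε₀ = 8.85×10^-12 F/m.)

I_d = ε₀ A (dE/dt) = (8.85×10^-12)(0.01867 m²)(2.01×10^10) = 3.32×10^-3 A.

3.32×10^-3 A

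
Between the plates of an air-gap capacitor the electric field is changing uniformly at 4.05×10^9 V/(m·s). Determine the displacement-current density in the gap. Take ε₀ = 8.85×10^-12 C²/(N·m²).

J_d = ε₀ ∂E/∂t, so J_d = 0.0358 A/m².

0.0358 A/m²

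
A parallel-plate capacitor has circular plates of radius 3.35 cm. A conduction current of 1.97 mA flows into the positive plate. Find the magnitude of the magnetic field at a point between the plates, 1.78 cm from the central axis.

6.25×10^-9 T

By continuity the displacement current in the gap matches the conduction current: I_d = 1.97×10^-3 A.
∮B·dl = μ₀ I_d,enc with I_d,enc = I_d r²/R² = 5.562×10^-4 A; so B = μ₀ I_d,enc/(2πr) = 6.25×10^-9 T.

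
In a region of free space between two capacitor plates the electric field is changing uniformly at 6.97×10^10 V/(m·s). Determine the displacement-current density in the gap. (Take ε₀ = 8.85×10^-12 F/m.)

J_d = ε₀ dE/dt = (8.85×10^-12)(6.97×10^10) = 0.617 A/m².

0.617 A/m²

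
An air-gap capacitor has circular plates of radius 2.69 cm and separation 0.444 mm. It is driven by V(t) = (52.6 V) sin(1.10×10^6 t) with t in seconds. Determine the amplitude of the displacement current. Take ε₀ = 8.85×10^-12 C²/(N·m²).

C = ε₀A/d = (8.85×10^-12)(2.273×10^-3)/(4.44×10^-4) = 4.531×10^-11 F; ω = 1.10×10^6 rad/s.
I_d = C dV/dt, so |I_d|_max = C V₀ ω = (4.531×10^-11)(52.6)(1.10×10^6) = 2.62×10^-3 A.

2.62×10^-3 A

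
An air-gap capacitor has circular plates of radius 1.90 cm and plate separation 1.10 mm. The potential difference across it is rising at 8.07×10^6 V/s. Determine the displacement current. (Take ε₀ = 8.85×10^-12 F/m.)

7.36×10^-5 A

C = ε₀A/d = (8.85×10^-12)(1.134×10^-3)/(1.10×10^-3) = 9.124×10^-12 F.
I_d = C dV/dt = (9.124×10^-12)(8.07×10^6) = 7.36×10^-5 A.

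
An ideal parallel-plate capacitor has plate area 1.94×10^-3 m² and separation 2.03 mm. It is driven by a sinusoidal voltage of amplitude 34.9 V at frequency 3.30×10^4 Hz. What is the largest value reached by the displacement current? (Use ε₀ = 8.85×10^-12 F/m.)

C = ε₀A/d = (8.85×10^-12)(1.94×10^-3)/(2.03×10^-3) = 8.458×10^-12 F; ω = 2πf = 2.073×10^5 rad/s.
I_d = C dV/dt, so |I_d|_max = C V₀ ω = (8.458×10^-12)(34.9)(2.073×10^5) = 6.12×10^-5 A.

6.12×10^-5 A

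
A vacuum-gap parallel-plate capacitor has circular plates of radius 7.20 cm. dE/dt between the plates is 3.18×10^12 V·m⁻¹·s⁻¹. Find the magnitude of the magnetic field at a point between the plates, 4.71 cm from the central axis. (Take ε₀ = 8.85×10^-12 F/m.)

8.33×10^-7 T

Through the whole plate area (πR² = 0.01629 m²), I_d = ε₀ πR² dE/dt = 0.4584 A.
For r < R the Ampère–Maxwell law gives B(2πr) = μ₀ I_d (r²/R²), so B = μ₀ I_d r/(2πR²) = (4π×10^-7)(0.4584)(0.0471)/(2π·0.0720²) = 8.33×10^-7 T.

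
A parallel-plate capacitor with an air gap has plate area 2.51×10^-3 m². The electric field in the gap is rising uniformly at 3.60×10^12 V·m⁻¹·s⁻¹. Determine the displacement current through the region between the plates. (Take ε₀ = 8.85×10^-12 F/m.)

0.0800 A

With a uniform field, Φ_E = EA, so I_d = ε₀ A dE/dt = 0.0800 A.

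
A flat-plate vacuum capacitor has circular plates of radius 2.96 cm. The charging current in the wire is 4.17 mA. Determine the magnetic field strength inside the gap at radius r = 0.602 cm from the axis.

No conduction current crosses the gap, so I_d there equals the 4.17×10^-3 A in the leads.
An Ampèrian loop of radius r encloses a fraction (r/R)² of I_d. Then B·2πr = μ₀ I_d (r/R)², giving B = μ₀ I_d r/(2πR²) = 5.73×10^-9 T.

5.73×10^-9 T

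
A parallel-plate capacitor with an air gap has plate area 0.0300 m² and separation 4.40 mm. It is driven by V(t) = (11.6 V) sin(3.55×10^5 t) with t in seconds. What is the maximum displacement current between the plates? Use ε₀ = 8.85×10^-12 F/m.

(dE/dt)_max = V₀ω/d = 9.359×10^8 V/(m·s); ω = 3.55×10^5 rad/s.
I_d,max = ε₀ A (dE/dt)_max = (8.85×10^-12)(0.0300)(9.359×10^8) = 2.48×10^-4 A.

2.48×10^-4 A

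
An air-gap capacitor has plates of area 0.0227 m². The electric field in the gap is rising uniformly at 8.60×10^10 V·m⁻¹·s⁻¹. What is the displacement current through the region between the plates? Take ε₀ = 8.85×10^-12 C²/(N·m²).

0.0173 A

The displacement current is ε₀ times dΦ_E/dt = ε₀ A dE/dt = (8.85×10^-12)(0.0227)(8.60×10^10) = 0.0173 A.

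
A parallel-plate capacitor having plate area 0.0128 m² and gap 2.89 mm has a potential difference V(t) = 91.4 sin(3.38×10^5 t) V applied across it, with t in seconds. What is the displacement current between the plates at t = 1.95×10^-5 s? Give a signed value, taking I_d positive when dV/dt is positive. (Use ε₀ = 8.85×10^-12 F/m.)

1.15×10^-3 A

dV/dt = (91.4)(3.38×10^5)·cos(6.591) = 2.944×10^7 V/s.
I_d = C dV/dt with C = ε₀A/d = (8.85×10^-12)(0.0128)/(2.89×10^-3) = 3.920×10^-11 F, so I_d = (3.920×10^-11)(2.944×10^7) = 1.15×10^-3 A.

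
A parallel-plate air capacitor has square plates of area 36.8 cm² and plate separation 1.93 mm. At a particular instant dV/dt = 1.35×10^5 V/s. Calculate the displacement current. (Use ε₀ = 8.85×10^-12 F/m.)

2.28×10^-6 A

C = ε₀A/d = (8.85×10^-12)(3.68×10^-3)/(1.93×10^-3) = 1.687×10^-11 F.
I_d = C dV/dt = (1.687×10^-11)(1.35×10^5) = 2.28×10^-6 A.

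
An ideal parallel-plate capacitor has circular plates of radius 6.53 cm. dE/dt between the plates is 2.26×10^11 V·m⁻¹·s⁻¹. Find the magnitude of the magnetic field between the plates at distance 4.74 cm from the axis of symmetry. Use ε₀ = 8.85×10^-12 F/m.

I_d = ε₀ dΦ_E/dt = ε₀ πR² (dE/dt) = (8.85×10^-12)(0.01340)(2.26×10^11) = 0.02680 A through the full plate area.
For r < R the Ampère–Maxwell law gives B(2πr) = μ₀ I_d (r²/R²), so B = μ₀ I_d r/(2πR²) = (4π×10^-7)(0.02680)(0.0474)/(2π·0.0653²) = 5.96×10^-8 T.

5.96×10^-8 T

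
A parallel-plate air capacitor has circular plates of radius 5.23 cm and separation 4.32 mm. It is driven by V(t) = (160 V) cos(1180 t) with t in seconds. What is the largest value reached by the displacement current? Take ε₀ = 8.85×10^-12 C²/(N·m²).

3.32×10^-6 A

C = ε₀A/d = (8.85×10^-12)(8.593×10^-3)/(4.32×10^-3) = 1.760×10^-11 F; ω = 1180 rad/s.
I_d = C dV/dt, so |I_d|_max = C V₀ ω = (1.760×10^-11)(160)(1180) = 3.32×10^-6 A.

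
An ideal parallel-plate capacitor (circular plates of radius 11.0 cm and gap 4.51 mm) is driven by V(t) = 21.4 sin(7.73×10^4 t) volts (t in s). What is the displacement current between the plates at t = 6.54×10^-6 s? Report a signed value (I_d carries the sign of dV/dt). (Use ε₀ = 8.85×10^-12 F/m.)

C = ε₀A/d = (8.85×10^-12)(0.03801)/(4.51×10^-3) = 7.459×10^-11 F. dV/dt = V₀ω·cos(ωt); at ωt = 0.505542 rad this factor is 0.8749.
I_d = C dV/dt = (7.459×10^-11)(21.4)(7.73×10^4)(0.8749) = 1.08×10^-4 A.

1.08×10^-4 A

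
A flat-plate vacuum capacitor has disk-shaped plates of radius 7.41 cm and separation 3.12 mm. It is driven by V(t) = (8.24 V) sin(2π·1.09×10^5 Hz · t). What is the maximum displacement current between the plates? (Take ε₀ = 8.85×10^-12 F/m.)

The displacement current equals the conduction current C dV/dt, which peaks at C V₀ ω.
With C = ε₀A/d = (8.85×10^-12)(0.01725)/(3.12×10^-3) = 4.893×10^-11 F and ω = 2πf = 6.849×10^5 rad/s, I_d,max = (4.893×10^-11)(8.24)(6.849×10^5) = 2.76×10^-4 A.

2.76×10^-4 A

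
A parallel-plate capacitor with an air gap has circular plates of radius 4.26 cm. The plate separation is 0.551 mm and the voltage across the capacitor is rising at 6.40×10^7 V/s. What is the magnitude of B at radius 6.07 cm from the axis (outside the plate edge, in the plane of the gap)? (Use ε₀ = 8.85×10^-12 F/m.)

dE/dt = (dV/dt)/d = 1.162×10^11 V/(m·s); I_d = ε₀(πR²)(dE/dt) = (8.85×10^-12)(5.701×10^-3)(1.162×10^11) = 5.863×10^-3 A.
For r ≥ R the full I_d is enclosed: B = μ₀ I_d/(2πr) = (4π×10^-7)(5.863×10^-3)/(2π·0.0607) = 1.93×10^-8 T.

1.93×10^-8 T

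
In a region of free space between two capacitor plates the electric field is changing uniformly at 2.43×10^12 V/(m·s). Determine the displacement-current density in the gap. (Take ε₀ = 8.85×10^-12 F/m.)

The displacement-current density is ε₀ ∂E/∂t = (8.85×10^-12)(2.43×10^12) = 21.5 A/m².

21.5 A/m²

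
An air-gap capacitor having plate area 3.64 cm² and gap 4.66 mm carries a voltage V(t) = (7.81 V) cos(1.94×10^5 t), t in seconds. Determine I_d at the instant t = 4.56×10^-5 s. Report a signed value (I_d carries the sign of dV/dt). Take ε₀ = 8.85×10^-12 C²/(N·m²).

-5.73×10^-7 A

C = ε₀A/d = (8.85×10^-12)(3.64×10^-4)/(4.66×10^-3) = 6.913×10^-13 F. dV/dt = V₀ω·−sin(ωt); at ωt = 8.8464 rad this factor is -0.5467.
I_d = C dV/dt = (6.913×10^-13)(7.81)(1.94×10^5)(-0.5467) = -5.73×10^-7 A.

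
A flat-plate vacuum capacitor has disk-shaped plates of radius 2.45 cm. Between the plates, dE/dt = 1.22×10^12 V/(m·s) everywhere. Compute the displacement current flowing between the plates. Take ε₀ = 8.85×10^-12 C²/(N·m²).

0.0204 A

The displacement current is ε₀ times dΦ_E/dt = ε₀ A dE/dt = (8.85×10^-12)(1.886×10^-3)(1.22×10^12) = 0.0204 A.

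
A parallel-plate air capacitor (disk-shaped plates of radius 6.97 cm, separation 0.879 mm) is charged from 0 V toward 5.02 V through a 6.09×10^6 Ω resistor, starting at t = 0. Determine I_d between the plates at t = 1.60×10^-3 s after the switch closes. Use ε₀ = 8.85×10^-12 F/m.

1.49×10^-7 A

With C = ε₀A/d = (8.85×10^-12)(0.01526)/(8.79×10^-4) = 1.536×10^-10 F, the time constant is τ = RC = 9.354×10^-4 s, so t/τ = 1.710 and e^(−t/τ) = 0.1809.
I_d = I_cond = (V₀/R) e^(−t/τ) = (8.243×10^-7)(0.1809) = 1.49×10^-7 A.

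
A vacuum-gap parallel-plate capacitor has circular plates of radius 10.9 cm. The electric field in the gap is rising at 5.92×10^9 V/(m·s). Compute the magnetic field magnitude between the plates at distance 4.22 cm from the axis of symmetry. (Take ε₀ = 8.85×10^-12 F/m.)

I_d = ε₀ dΦ_E/dt = ε₀ πR² (dE/dt) = (8.85×10^-12)(0.03733)(5.92×10^9) = 1.956×10^-3 A through the full plate area.
For r < R the Ampère–Maxwell law gives B(2πr) = μ₀ I_d (r²/R²), so B = μ₀ I_d r/(2πR²) = (4π×10^-7)(1.956×10^-3)(0.0422)/(2π·0.109²) = 1.39×10^-9 T.

1.39×10^-9 T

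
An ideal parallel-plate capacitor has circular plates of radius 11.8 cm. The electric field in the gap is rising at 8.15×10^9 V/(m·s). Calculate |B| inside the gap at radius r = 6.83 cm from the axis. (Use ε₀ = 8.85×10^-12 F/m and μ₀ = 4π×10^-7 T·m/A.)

3.10×10^-9 T

Through the whole plate area (πR² = 0.04374 m²), I_d = ε₀ πR² dE/dt = 3.155×10^-3 A.
An Ampèrian loop of radius r encloses a fraction (r/R)² of I_d. Then B·2πr = μ₀ I_d (r/R)², giving B = μ₀ I_d r/(2πR²) = 3.10×10^-9 T.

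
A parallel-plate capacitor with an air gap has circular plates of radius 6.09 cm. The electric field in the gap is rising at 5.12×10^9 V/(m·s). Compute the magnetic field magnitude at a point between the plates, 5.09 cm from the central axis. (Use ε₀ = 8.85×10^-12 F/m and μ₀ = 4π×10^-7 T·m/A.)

I_d = ε₀ dΦ_E/dt = ε₀ πR² (dE/dt) = (8.85×10^-12)(0.01165)(5.12×10^9) = 5.279×10^-4 A through the full plate area.
For r < R the Ampère–Maxwell law gives B(2πr) = μ₀ I_d (r²/R²), so B = μ₀ I_d r/(2πR²) = (4π×10^-7)(5.279×10^-4)(0.0509)/(2π·0.0609²) = 1.45×10^-9 T.

1.45×10^-9 T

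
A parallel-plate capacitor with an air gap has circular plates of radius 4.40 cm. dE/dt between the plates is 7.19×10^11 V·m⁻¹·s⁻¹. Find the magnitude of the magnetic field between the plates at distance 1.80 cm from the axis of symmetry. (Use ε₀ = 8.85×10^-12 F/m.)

7.20×10^-8 T

Through the whole plate area (πR² = 6.082×10^-3 m²), I_d = ε₀ πR² dE/dt = 0.03870 A.
For r < R the Ampère–Maxwell law gives B(2πr) = μ₀ I_d (r²/R²), so B = μ₀ I_d r/(2πR²) = (4π×10^-7)(0.03870)(0.0180)/(2π·0.0440²) = 7.20×10^-8 T.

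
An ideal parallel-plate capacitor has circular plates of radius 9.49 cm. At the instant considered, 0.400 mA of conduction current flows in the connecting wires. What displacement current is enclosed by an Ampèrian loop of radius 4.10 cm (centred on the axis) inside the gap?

7.47×10^-5 A

No conduction current crosses the gap, so I_d there equals the 4.00×10^-4 A in the leads.
Through an area πr² the displacement current is I_d·(πr²/πR²) = I_d (r/R)² = 7.47×10^-5 A.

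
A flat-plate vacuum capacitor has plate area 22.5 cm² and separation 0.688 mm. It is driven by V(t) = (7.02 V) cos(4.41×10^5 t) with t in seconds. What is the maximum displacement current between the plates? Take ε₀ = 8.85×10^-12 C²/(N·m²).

8.96×10^-5 A

C = ε₀A/d = (8.85×10^-12)(2.25×10^-3)/(6.88×10^-4) = 2.894×10^-11 F; ω = 4.41×10^5 rad/s.
I_d = C dV/dt, so |I_d|_max = C V₀ ω = (2.894×10^-11)(7.02)(4.41×10^5) = 8.96×10^-5 A.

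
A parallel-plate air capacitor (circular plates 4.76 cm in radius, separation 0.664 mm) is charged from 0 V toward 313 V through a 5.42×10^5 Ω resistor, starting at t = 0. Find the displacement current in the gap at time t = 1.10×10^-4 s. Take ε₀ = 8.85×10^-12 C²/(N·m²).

With C = ε₀A/d = (8.85×10^-12)(7.118×10^-3)/(6.64×10^-4) = 9.487×10^-11 F, the time constant is τ = RC = 5.142×10^-5 s, so t/τ = 2.139 and e^(−t/τ) = 0.1178.
I_d = I_cond = (V₀/R) e^(−t/τ) = (5.775×10^-4)(0.1178) = 6.80×10^-5 A.

6.80×10^-5 A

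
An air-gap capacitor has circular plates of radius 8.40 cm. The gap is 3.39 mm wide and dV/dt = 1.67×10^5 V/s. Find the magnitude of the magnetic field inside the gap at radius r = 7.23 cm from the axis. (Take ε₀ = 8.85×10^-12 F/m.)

dE/dt = (dV/dt)/d = 4.926×10^7 V/(m·s); I_d = ε₀(πR²)(dE/dt) = (8.85×10^-12)(0.02217)(4.926×10^7) = 9.665×10^-6 A.
An Ampèrian loop of radius r encloses a fraction (r/R)² of I_d. Then B·2πr = μ₀ I_d (r/R)², giving B = μ₀ I_d r/(2πR²) = 1.98×10^-11 T.

1.98×10^-11 T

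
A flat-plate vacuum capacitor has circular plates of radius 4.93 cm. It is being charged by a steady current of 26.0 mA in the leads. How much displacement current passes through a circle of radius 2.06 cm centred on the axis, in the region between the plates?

4.54×10^-3 A

No conduction current crosses the gap, so I_d there equals the 0.0260 A in the leads.
Through an area πr² the displacement current is I_d·(πr²/πR²) = I_d (r/R)² = 4.54×10^-3 A.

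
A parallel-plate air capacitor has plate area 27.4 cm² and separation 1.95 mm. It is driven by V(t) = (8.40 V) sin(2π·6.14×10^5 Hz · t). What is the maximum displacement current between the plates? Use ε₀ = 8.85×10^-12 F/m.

(dE/dt)_max = V₀ω/d = 1.662×10^10 V/(m·s); ω = 2πf = 3.858×10^6 rad/s.
I_d,max = ε₀ A (dE/dt)_max = (8.85×10^-12)(2.74×10^-3)(1.662×10^10) = 4.03×10^-4 A.

4.03×10^-4 A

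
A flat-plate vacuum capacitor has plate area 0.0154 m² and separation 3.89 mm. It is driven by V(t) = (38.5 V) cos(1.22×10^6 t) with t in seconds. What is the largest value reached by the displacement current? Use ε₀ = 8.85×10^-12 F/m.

C = ε₀A/d = (8.85×10^-12)(0.0154)/(3.89×10^-3) = 3.504×10^-11 F; ω = 1.22×10^6 rad/s.
I_d = C dV/dt, so |I_d|_max = C V₀ ω = (3.504×10^-11)(38.5)(1.22×10^6) = 1.65×10^-3 A.

1.65×10^-3 A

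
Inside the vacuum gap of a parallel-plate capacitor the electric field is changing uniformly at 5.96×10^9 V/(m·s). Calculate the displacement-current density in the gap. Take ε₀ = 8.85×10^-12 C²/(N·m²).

J_d = ε₀ dE/dt = (8.85×10^-12)(5.96×10^9) = 0.0527 A/m².

0.0527 A/m²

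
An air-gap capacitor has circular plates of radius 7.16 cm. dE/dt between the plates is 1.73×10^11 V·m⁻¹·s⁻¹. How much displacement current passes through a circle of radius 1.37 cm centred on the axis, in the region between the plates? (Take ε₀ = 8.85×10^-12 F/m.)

I_d = ε₀ dΦ_E/dt = ε₀ πR² (dE/dt) = (8.85×10^-12)(0.01611)(1.73×10^11) = 0.02467 A through the full plate area.
Since J_d is uniform, the enclosed fraction is (r/R)² = 0.03661, giving I_d,enc = 9.03×10^-4 A.

9.03×10^-4 A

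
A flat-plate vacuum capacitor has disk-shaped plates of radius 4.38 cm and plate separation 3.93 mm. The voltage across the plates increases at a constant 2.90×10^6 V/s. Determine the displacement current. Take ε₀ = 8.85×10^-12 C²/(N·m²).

3.94×10^-5 A

C = ε₀A/d = (8.85×10^-12)(6.027×10^-3)/(3.93×10^-3) = 1.357×10^-11 F.
I_d = C dV/dt = (1.357×10^-11)(2.90×10^6) = 3.94×10^-5 A.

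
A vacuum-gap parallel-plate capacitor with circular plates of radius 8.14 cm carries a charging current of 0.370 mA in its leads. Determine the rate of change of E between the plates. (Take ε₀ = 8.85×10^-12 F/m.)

By continuity, I_d in the gap equals the 0.370 mA flowing in the wire.
Inverting I_d = ε₀ A dE/dt gives dE/dt = 3.70×10^-4 / (8.85×10^-12 · 0.02082) = 2.01×10^9 V/(m·s).

2.01×10^9 V/(m·s)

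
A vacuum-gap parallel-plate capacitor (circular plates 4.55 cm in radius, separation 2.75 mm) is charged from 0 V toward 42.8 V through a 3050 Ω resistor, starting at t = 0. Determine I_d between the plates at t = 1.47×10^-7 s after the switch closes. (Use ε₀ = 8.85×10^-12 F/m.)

1.40×10^-3 A

C = ε₀A/d = (8.85×10^-12)(6.504×10^-3)/(2.75×10^-3) = 2.093×10^-11 F, so τ = RC = 6.384×10^-8 s.
The conduction current is I(t) = (V₀/R) e^(−t/τ), and the displacement current between the plates equals it.
t/τ = 2.303; I_d = (42.8/3050) · e^(−2.303) = (0.01403)(0.09996) = 1.40×10^-3 A.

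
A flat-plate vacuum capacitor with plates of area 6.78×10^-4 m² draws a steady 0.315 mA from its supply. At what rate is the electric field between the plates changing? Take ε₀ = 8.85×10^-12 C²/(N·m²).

5.25×10^10 V/(m·s)

By continuity, I_d in the gap equals the 0.315 mA flowing in the wire.
Inverting I_d = ε₀ A dE/dt gives dE/dt = 3.15×10^-4 / (8.85×10^-12 · 6.78×10^-4) = 5.25×10^10 V/(m·s).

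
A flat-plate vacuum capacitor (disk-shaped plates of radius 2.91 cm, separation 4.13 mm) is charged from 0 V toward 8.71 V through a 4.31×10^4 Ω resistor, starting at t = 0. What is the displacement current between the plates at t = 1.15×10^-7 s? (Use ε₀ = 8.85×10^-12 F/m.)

With C = ε₀A/d = (8.85×10^-12)(2.660×10^-3)/(4.13×10^-3) = 5.700×10^-12 F, the time constant is τ = RC = 2.457×10^-7 s, so t/τ = 0.4681 and e^(−t/τ) = 0.6262.
I_d = I_cond = (V₀/R) e^(−t/τ) = (2.021×10^-4)(0.6262) = 1.27×10^-4 A.

1.27×10^-4 A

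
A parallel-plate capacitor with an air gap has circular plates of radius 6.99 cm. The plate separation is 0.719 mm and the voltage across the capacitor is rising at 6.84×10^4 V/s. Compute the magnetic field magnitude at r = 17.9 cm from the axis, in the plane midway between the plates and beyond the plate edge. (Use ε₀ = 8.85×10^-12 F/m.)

With E = V/d, dE/dt = 9.513×10^7 V/(m·s) and πR² = 0.01535 m², giving I_d = ε₀ πR² dE/dt = 1.292×10^-5 A.
With r > R the enclosed displacement current is the full I_d; B = μ₀ I_d / (2πr) = 1.44×10^-11 T.

1.44×10^-11 T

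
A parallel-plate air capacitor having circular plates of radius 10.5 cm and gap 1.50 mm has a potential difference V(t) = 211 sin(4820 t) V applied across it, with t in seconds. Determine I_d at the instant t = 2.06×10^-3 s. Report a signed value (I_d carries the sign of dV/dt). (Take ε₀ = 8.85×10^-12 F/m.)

-1.82×10^-4 A

dV/dt = (211)(4820)·cos(9.9292) = -8.904×10^5 V/s.
I_d = C dV/dt with C = ε₀A/d = (8.85×10^-12)(0.03464)/(1.50×10^-3) = 2.044×10^-10 F, so I_d = (2.044×10^-10)(-8.904×10^5) = -1.82×10^-4 A.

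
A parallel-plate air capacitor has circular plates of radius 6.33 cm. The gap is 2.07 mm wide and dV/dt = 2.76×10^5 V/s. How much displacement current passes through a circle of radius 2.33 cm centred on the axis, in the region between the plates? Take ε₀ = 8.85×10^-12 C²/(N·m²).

2.01×10^-6 A

With E = V/d, dE/dt = 1.333×10^8 V/(m·s) and πR² = 0.01259 m², giving I_d = ε₀ πR² dE/dt = 1.485×10^-5 A.
Since J_d is uniform, the enclosed fraction is (r/R)² = 0.1355, giving I_d,enc = 2.01×10^-6 A.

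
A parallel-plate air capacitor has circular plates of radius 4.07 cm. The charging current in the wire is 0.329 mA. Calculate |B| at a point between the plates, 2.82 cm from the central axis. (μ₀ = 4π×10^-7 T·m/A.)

1.12×10^-9 T

No conduction current crosses the gap, so I_d there equals the 3.29×10^-4 A in the leads.
An Ampèrian loop of radius r encloses a fraction (r/R)² of I_d. Then B·2πr = μ₀ I_d (r/R)², giving B = μ₀ I_d r/(2πR²) = 1.12×10^-9 T.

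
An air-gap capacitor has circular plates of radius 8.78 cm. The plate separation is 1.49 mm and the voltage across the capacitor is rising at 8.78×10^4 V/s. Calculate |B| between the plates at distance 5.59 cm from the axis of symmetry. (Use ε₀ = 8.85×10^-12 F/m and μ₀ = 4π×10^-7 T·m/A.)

1.83×10^-11 T

dE/dt = (dV/dt)/d = 5.893×10^7 V/(m·s); I_d = ε₀(πR²)(dE/dt) = (8.85×10^-12)(0.02422)(5.893×10^7) = 1.263×10^-5 A.
An Ampèrian loop of radius r encloses a fraction (r/R)² of I_d. Then B·2πr = μ₀ I_d (r/R)², giving B = μ₀ I_d r/(2πR²) = 1.83×10^-11 T.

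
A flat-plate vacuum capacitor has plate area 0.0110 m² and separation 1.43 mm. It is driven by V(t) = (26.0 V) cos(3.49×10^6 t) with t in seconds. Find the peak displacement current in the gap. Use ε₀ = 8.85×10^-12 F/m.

C = ε₀A/d = (8.85×10^-12)(0.0110)/(1.43×10^-3) = 6.808×10^-11 F; ω = 3.49×10^6 rad/s.
I_d = C dV/dt, so |I_d|_max = C V₀ ω = (6.808×10^-11)(26.0)(3.49×10^6) = 6.18×10^-3 A.

6.18×10^-3 A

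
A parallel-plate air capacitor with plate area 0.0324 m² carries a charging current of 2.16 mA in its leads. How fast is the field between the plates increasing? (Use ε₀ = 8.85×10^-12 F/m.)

7.53×10^9 V/(m·s)

The displacement current between the plates equals the conduction current, I_d = 2.16 mA.
Then dE/dt = I_d/(ε₀A) = 7.53×10^9 V/(m·s).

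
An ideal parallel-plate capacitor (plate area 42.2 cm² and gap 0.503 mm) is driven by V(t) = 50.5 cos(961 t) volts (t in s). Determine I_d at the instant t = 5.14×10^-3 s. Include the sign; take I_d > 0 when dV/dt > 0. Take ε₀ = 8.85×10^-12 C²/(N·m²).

3.51×10^-6 A

dV/dt = (50.5)(961)·−sin(4.93954) = 4.728×10^4 V/s.
I_d = C dV/dt with C = ε₀A/d = (8.85×10^-12)(4.22×10^-3)/(5.03×10^-4) = 7.425×10^-11 F, so I_d = (7.425×10^-11)(4.728×10^4) = 3.51×10^-6 A.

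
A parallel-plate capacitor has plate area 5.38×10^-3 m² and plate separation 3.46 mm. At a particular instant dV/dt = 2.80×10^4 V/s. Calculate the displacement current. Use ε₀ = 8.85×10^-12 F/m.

3.85×10^-7 A

The displacement current equals the charging current C dV/dt. With C = ε₀A/d = (8.85×10^-12)(5.38×10^-3)/(3.46×10^-3) = 1.376×10^-11 F, I_d = (1.376×10^-11)(2.80×10^4) = 3.85×10^-7 A.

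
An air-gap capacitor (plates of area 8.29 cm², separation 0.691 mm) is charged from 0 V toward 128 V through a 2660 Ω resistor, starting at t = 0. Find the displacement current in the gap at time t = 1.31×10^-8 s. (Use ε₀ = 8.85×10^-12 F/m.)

C = ε₀A/d = (8.85×10^-12)(8.29×10^-4)/(6.91×10^-4) = 1.062×10^-11 F, so τ = RC = 2.825×10^-8 s.
The conduction current is I(t) = (V₀/R) e^(−t/τ), and the displacement current between the plates equals it.
t/τ = 0.4637; I_d = (128/2660) · e^(−0.4637) = (0.04812)(0.6290) = 0.0303 A.

0.0303 A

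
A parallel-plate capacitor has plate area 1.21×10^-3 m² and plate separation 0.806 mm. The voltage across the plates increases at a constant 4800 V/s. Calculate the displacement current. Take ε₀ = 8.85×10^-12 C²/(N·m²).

6.38×10^-8 A

C = ε₀A/d = (8.85×10^-12)(1.21×10^-3)/(8.06×10^-4) = 1.329×10^-11 F.
I_d = C dV/dt = (1.329×10^-11)(4800) = 6.38×10^-8 A.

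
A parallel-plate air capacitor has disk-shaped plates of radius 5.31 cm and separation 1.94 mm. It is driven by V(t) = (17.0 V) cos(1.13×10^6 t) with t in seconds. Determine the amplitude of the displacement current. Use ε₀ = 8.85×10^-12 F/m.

The displacement current equals the conduction current C dV/dt, which peaks at C V₀ ω.
With C = ε₀A/d = (8.85×10^-12)(8.858×10^-3)/(1.94×10^-3) = 4.041×10^-11 F and ω = 1.13×10^6 rad/s, I_d,max = (4.041×10^-11)(17.0)(1.13×10^6) = 7.76×10^-4 A.

7.76×10^-4 A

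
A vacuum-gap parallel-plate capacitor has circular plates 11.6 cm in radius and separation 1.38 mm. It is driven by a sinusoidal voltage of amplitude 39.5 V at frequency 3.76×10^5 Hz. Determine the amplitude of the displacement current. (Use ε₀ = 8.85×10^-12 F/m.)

0.0253 A

C = ε₀A/d = (8.85×10^-12)(0.04227)/(1.38×10^-3) = 2.711×10^-10 F; ω = 2πf = 2.362×10^6 rad/s.
I_d = C dV/dt, so |I_d|_max = C V₀ ω = (2.711×10^-10)(39.5)(2.362×10^6) = 0.0253 A.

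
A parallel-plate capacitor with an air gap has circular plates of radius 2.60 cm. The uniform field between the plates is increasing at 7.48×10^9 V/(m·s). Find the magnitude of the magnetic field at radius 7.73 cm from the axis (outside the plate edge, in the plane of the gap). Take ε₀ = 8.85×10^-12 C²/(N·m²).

3.64×10^-10 T

I_d = ε₀ dΦ_E/dt = ε₀ πR² (dE/dt) = (8.85×10^-12)(2.124×10^-3)(7.48×10^9) = 1.406×10^-4 A through the full plate area.
For r ≥ R the full I_d is enclosed: B = μ₀ I_d/(2πr) = (4π×10^-7)(1.406×10^-4)/(2π·0.0773) = 3.64×10^-10 T.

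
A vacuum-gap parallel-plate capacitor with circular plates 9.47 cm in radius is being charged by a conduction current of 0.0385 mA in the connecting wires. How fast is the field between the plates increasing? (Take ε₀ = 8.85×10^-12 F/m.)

By continuity, I_d in the gap equals the 0.0385 mA flowing in the wire.
Inverting I_d = ε₀ A dE/dt gives dE/dt = 3.85×10^-5 / (8.85×10^-12 · 0.02817) = 1.54×10^8 V/(m·s).

1.54×10^8 V/(m·s)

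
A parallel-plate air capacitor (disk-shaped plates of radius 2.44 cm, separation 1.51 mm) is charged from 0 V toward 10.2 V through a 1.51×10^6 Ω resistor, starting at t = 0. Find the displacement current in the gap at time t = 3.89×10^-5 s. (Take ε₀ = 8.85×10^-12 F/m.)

C = ε₀A/d = (8.85×10^-12)(1.870×10^-3)/(1.51×10^-3) = 1.096×10^-11 F and τ = RC = 1.655×10^-5 s. I_d in the gap equals the RC charging current.
I_d(t) = (V₀/R) e^(−t/τ) = 6.755×10^-6 · e^(−2.350) = 6.44×10^-7 A.

6.44×10^-7 A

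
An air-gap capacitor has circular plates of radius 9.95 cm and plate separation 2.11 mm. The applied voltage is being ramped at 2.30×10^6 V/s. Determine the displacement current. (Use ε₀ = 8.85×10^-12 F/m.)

3.00×10^-4 A

E = V/d so dE/dt = (dV/dt)/d = 1.090×10^9 V/(m·s), and I_d = ε₀ A dE/dt = (8.85×10^-12)(0.03110)(1.090×10^9) = 3.00×10^-4 A.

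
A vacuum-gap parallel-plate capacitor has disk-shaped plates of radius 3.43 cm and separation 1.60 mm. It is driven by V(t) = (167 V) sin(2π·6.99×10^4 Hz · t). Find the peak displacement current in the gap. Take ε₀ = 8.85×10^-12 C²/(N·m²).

1.50×10^-3 A

(dE/dt)_max = V₀ω/d = 4.584×10^10 V/(m·s); ω = 2πf = 4.392×10^5 rad/s.
I_d,max = ε₀ A (dE/dt)_max = (8.85×10^-12)(3.696×10^-3)(4.584×10^10) = 1.50×10^-3 A.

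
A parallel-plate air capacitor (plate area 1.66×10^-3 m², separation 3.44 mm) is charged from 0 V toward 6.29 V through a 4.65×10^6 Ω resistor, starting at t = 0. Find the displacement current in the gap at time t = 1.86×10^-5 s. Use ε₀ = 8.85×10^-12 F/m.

C = ε₀A/d = (8.85×10^-12)(1.66×10^-3)/(3.44×10^-3) = 4.271×10^-12 F and τ = RC = 1.986×10^-5 s. I_d in the gap equals the RC charging current.
I_d(t) = (V₀/R) e^(−t/τ) = 1.353×10^-6 · e^(−0.9366) = 5.30×10^-7 A.

5.30×10^-7 A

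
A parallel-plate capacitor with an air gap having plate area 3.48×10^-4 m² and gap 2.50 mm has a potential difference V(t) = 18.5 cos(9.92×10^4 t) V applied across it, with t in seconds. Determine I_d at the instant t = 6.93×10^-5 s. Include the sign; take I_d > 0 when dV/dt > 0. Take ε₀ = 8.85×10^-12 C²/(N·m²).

-1.26×10^-6 A

dV/dt = (18.5)(9.92×10^4)·−sin(6.87456) = -1.023×10^6 V/s.
I_d = C dV/dt with C = ε₀A/d = (8.85×10^-12)(3.48×10^-4)/(2.50×10^-3) = 1.232×10^-12 F, so I_d = (1.232×10^-12)(-1.023×10^6) = -1.26×10^-6 A.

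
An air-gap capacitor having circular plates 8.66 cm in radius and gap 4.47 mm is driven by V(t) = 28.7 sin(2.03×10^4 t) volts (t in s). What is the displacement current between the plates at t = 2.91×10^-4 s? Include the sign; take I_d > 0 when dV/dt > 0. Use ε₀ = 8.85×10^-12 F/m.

2.53×10^-5 A

C = ε₀A/d = (8.85×10^-12)(0.02356)/(4.47×10^-3) = 4.665×10^-11 F. dV/dt = V₀ω·cos(ωt); at ωt = 5.9073 rad this factor is 0.9302.
I_d = C dV/dt = (4.665×10^-11)(28.7)(2.03×10^4)(0.9302) = 2.53×10^-5 A.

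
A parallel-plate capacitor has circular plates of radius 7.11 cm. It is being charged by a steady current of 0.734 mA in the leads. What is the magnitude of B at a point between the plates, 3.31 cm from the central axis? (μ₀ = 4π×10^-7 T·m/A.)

No conduction current crosses the gap, so I_d there equals the 7.34×10^-4 A in the leads.
∮B·dl = μ₀ I_d,enc with I_d,enc = I_d r²/R² = 1.591×10^-4 A; so B = μ₀ I_d,enc/(2πr) = 9.61×10^-10 T.

9.61×10^-10 T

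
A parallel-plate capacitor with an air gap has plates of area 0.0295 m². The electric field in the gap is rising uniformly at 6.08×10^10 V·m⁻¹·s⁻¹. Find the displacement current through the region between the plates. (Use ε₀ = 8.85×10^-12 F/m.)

0.0159 A

With a uniform field, Φ_E = EA, so I_d = ε₀ A dE/dt = 0.0159 A.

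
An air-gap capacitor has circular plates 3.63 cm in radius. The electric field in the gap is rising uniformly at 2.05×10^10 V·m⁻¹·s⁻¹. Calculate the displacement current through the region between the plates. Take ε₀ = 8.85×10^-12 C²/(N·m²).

The displacement current is ε₀ times dΦ_E/dt = ε₀ A dE/dt = (8.85×10^-12)(4.140×10^-3)(2.05×10^10) = 7.51×10^-4 A.

7.51×10^-4 A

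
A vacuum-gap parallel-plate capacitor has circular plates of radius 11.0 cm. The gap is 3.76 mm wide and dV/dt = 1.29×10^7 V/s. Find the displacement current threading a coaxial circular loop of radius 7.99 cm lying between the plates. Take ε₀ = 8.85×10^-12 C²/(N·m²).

I_d = C dV/dt with C = ε₀πR²/d = 8.947×10^-11 F, so I_d = (8.947×10^-11)(1.29×10^7) = 1.154×10^-3 A.
Through an area πr² the displacement current is I_d·(πr²/πR²) = I_d (r/R)² = 6.09×10^-4 A.

6.09×10^-4 A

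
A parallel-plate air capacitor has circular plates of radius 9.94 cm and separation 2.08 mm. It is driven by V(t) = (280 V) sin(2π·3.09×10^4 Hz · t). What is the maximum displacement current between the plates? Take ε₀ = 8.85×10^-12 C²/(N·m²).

7.18×10^-3 A

C = ε₀A/d = (8.85×10^-12)(0.03104)/(2.08×10^-3) = 1.321×10^-10 F; ω = 2πf = 1.942×10^5 rad/s.
I_d = C dV/dt, so |I_d|_max = C V₀ ω = (1.321×10^-10)(280)(1.942×10^5) = 7.18×10^-3 A.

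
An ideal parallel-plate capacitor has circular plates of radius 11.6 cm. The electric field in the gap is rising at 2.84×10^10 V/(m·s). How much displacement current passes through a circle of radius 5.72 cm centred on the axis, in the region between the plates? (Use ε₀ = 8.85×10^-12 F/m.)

2.58×10^-3 A

Through the whole plate area (πR² = 0.04227 m²), I_d = ε₀ πR² dE/dt = 0.01062 A.
Through an area πr² the displacement current is I_d·(πr²/πR²) = I_d (r/R)² = 2.58×10^-3 A.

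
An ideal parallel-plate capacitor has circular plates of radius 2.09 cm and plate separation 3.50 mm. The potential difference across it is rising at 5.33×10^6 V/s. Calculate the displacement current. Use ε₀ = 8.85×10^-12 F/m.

1.85×10^-5 A

E = V/d so dE/dt = (dV/dt)/d = 1.523×10^9 V/(m·s), and I_d = ε₀ A dE/dt = (8.85×10^-12)(1.372×10^-3)(1.523×10^9) = 1.85×10^-5 A.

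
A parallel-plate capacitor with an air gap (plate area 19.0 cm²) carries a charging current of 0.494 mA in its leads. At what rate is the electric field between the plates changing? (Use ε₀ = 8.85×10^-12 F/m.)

By continuity, I_d in the gap equals the 0.494 mA flowing in the wire.
Since I_d = ε₀ A dE/dt, dE/dt = I_d/(ε₀A) = (4.94×10^-4)/((8.85×10^-12)(1.90×10^-3)) = 2.94×10^10 V/(m·s).

2.94×10^10 V/(m·s)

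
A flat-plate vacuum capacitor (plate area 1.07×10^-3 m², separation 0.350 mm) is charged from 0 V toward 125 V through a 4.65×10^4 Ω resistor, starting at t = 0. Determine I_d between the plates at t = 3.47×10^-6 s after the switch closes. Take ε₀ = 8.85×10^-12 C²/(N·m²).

1.70×10^-4 A

C = ε₀A/d = (8.85×10^-12)(1.07×10^-3)/(3.50×10^-4) = 2.706×10^-11 F, so τ = RC = 1.258×10^-6 s.
The conduction current is I(t) = (V₀/R) e^(−t/τ), and the displacement current between the plates equals it.
t/τ = 2.758; I_d = (125/4.65×10^4) · e^(−2.758) = (2.688×10^-3)(0.06342) = 1.70×10^-4 A.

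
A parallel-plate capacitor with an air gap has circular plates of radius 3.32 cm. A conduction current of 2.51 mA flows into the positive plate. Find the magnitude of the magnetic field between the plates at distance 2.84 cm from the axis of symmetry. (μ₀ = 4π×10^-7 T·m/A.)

1.29×10^-8 T

No conduction current crosses the gap, so I_d there equals the 2.51×10^-3 A in the leads.
For r < R the Ampère–Maxwell law gives B(2πr) = μ₀ I_d (r²/R²), so B = μ₀ I_d r/(2πR²) = (4π×10^-7)(2.51×10^-3)(0.0284)/(2π·0.0332²) = 1.29×10^-8 T.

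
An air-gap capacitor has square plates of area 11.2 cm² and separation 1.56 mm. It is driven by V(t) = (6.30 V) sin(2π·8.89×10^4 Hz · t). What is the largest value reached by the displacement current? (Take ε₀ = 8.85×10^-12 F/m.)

The displacement current equals the conduction current C dV/dt, which peaks at C V₀ ω.
With C = ε₀A/d = (8.85×10^-12)(1.12×10^-3)/(1.56×10^-3) = 6.354×10^-12 F and ω = 2πf = 5.586×10^5 rad/s, I_d,max = (6.354×10^-12)(6.30)(5.586×10^5) = 2.24×10^-5 A.

2.24×10^-5 A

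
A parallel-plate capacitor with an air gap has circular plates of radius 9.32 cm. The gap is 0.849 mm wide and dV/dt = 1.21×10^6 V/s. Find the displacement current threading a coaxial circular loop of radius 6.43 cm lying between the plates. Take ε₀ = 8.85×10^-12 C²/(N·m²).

1.64×10^-4 A

With E = V/d, dE/dt = 1.425×10^9 V/(m·s) and πR² = 0.02729 m², giving I_d = ε₀ πR² dE/dt = 3.442×10^-4 A.
Since J_d is uniform, the enclosed fraction is (r/R)² = 0.4760, giving I_d,enc = 1.64×10^-4 A.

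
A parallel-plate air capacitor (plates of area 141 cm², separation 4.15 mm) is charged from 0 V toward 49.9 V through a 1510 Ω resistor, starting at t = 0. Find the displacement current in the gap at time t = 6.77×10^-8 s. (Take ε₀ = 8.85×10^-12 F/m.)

7.44×10^-3 A

With C = ε₀A/d = (8.85×10^-12)(0.0141)/(4.15×10^-3) = 3.007×10^-11 F, the time constant is τ = RC = 4.541×10^-8 s, so t/τ = 1.491 and e^(−t/τ) = 0.2251.
I_d = I_cond = (V₀/R) e^(−t/τ) = (0.03305)(0.2251) = 7.44×10^-3 A.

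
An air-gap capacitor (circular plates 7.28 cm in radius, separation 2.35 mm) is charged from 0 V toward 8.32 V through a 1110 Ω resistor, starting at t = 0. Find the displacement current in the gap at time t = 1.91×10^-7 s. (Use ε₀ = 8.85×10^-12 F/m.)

With C = ε₀A/d = (8.85×10^-12)(0.01665)/(2.35×10^-3) = 6.270×10^-11 F, the time constant is τ = RC = 6.960×10^-8 s, so t/τ = 2.744 and e^(−t/τ) = 0.06431.
I_d = I_cond = (V₀/R) e^(−t/τ) = (7.495×10^-3)(0.06431) = 4.82×10^-4 A.

4.82×10^-4 A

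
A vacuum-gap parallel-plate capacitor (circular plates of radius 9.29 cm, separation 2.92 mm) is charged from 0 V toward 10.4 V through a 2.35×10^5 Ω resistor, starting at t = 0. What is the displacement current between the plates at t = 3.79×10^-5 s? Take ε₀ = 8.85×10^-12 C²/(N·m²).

6.22×10^-6 A

C = ε₀A/d = (8.85×10^-12)(0.02711)/(2.92×10^-3) = 8.217×10^-11 F and τ = RC = 1.931×10^-5 s. I_d in the gap equals the RC charging current.
I_d(t) = (V₀/R) e^(−t/τ) = 4.426×10^-5 · e^(−1.963) = 6.22×10^-6 A.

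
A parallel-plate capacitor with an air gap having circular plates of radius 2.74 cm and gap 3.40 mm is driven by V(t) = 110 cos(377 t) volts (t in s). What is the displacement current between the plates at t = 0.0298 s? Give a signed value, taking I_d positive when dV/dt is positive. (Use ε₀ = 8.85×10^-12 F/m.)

2.47×10^-7 A

dE/dt = (V₀ω/d)·−sin(ωt) with ωt = 11.2346 rad: (110)(377)(0.9716)/(3.40×10^-3) = 1.185×10^7 V/(m·s).
I_d = ε₀ A dE/dt = (8.85×10^-12)(2.359×10^-3)(1.185×10^7) = 2.47×10^-7 A.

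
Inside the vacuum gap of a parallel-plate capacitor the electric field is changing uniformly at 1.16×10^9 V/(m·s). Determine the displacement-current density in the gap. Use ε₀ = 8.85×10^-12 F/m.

J_d = ε₀ dE/dt = (8.85×10^-12)(1.16×10^9) = 0.0103 A/m².

0.0103 A/m²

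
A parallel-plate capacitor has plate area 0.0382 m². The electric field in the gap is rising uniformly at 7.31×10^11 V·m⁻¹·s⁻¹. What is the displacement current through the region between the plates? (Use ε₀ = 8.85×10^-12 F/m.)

0.247 A

With a uniform field, Φ_E = EA, so I_d = ε₀ A dE/dt = 0.247 A.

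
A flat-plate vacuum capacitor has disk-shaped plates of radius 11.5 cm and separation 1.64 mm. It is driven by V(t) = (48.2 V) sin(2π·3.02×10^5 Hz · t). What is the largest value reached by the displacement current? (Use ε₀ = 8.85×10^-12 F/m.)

0.0205 A

(dE/dt)_max = V₀ω/d = 5.578×10^10 V/(m·s); ω = 2πf = 1.898×10^6 rad/s.
I_d,max = ε₀ A (dE/dt)_max = (8.85×10^-12)(0.04155)(5.578×10^10) = 0.0205 A.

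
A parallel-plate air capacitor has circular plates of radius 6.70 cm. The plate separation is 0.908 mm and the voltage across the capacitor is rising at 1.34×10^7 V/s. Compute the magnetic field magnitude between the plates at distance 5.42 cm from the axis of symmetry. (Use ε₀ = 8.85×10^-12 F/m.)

With E = V/d, dE/dt = 1.476×10^10 V/(m·s) and πR² = 0.01410 m², giving I_d = ε₀ πR² dE/dt = 1.842×10^-3 A.
∮B·dl = μ₀ I_d,enc with I_d,enc = I_d r²/R² = 1.205×10^-3 A; so B = μ₀ I_d,enc/(2πr) = 4.45×10^-9 T.

4.45×10^-9 T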